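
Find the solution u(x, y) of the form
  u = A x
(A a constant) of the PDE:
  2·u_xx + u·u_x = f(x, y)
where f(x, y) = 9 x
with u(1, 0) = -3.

Substitute the ansatz u = A x into the left-hand side.
Derivatives of the ansatz:
  u_xx = 0
  u_x = A
Term by term:
  2·u_xx = 0
  u·u_x = A^{2} x
So the left-hand side equals
  A^{2} x
This must equal f(x, y) = 9 x identically.
Matching coefficients of the independent functions:
  [x]:  A^{2} = 9
These equations allow (A) = (-3) or (3).
Impose the point condition(s):
  u(1, 0) = -3  ⟹  A = -3
Only A = -3 satisfies everything.
Hence u(x, y) = - 3 x.

Answer: u(x, y) = - 3 x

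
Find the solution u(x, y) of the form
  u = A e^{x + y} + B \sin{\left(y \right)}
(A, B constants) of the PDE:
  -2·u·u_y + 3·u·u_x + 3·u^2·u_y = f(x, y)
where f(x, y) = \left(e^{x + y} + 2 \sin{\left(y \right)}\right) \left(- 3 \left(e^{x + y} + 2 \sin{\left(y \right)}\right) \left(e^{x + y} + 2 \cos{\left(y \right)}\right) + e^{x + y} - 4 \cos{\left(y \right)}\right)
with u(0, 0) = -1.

Substitute the ansatz u = A e^{x + y} + B \sin{\left(y \right)} into the left-hand side.
Derivatives of the ansatz:
  u_y = A e^{x} e^{y} + B \cos{\left(y \right)}
  u_x = A e^{x} e^{y}
Term by term:
  -2·u·u_y = - 2 A^{2} e^{2 x} e^{2 y} - 2 A B e^{x} e^{y} \sin{\left(y \right)} - 2 A B e^{x} e^{y} \cos{\left(y \right)} - 2 B^{2} \sin{\left(y \right)} \cos{\left(y \right)}
  3·u·u_x = 3 A^{2} e^{2 x} e^{2 y} + 3 A B e^{x} e^{y} \sin{\left(y \right)}
  3·u^2·u_y = 3 A^{3} e^{3 x} e^{3 y} + 6 A^{2} B e^{2 x} e^{2 y} \sin{\left(y \right)} + 3 A^{2} B e^{2 x} e^{2 y} \cos{\left(y \right)} + 3 A B^{2} e^{x} e^{y} \sin^{2}{\left(y \right)} + 6 A B^{2} e^{x} e^{y} \sin{\left(y \right)} \cos{\left(y \right)} + 3 B^{3} \sin^{2}{\left(y \right)} \cos{\left(y \right)}
So the left-hand side equals
  3 A^{3} e^{3 x} e^{3 y} + 6 A^{2} B e^{2 x} e^{2 y} \sin{\left(y \right)} + 3 A^{2} B e^{2 x} e^{2 y} \cos{\left(y \right)} + A^{2} e^{2 x} e^{2 y} + 3 A B^{2} e^{x} e^{y} \sin^{2}{\left(y \right)} + 6 A B^{2} e^{x} e^{y} \sin{\left(y \right)} \cos{\left(y \right)} + A B e^{x} e^{y} \sin{\left(y \right)} - 2 A B e^{x} e^{y} \cos{\left(y \right)} + 3 B^{3} \sin^{2}{\left(y \right)} \cos{\left(y \right)} - 2 B^{2} \sin{\left(y \right)} \cos{\left(y \right)}
This must equal f(x, y) identically; expanded, f = - 3 e^{3 x} e^{3 y} - 12 e^{2 x} e^{2 y} \sin{\left(y \right)} - 6 e^{2 x} e^{2 y} \cos{\left(y \right)} + e^{2 x} e^{2 y} - 12 e^{x} e^{y} \sin^{2}{\left(y \right)} - 24 e^{x} e^{y} \sin{\left(y \right)} \cos{\left(y \right)} + 2 e^{x} e^{y} \sin{\left(y \right)} - 4 e^{x} e^{y} \cos{\left(y \right)} - 24 \sin^{2}{\left(y \right)} \cos{\left(y \right)} - 8 \sin{\left(y \right)} \cos{\left(y \right)}.
Matching coefficients of the independent functions:
  [e^{2 x} e^{2 y}]:  A^{2} = 1
  [e^{3 x} e^{3 y}]:  3 A^{3} = -3
  [\sin{\left(y \right)} \cos{\left(y \right)}]:  - 2 B^{2} = -8
  [\sin^{2}{\left(y \right)} \cos{\left(y \right)}]:  3 B^{3} = -24
  [e^{x} e^{y} \sin{\left(y \right)}]:  A B = 2
  [e^{x} e^{y} \sin^{2}{\left(y \right)}]:  3 A B^{2} = -12
  [e^{x} e^{y} \cos{\left(y \right)}]:  - 2 A B = -4
  [e^{2 x} e^{2 y} \sin{\left(y \right)}]:  6 A^{2} B = -12
  [e^{2 x} e^{2 y} \cos{\left(y \right)}]:  3 A^{2} B = -6
  [e^{x} e^{y} \sin{\left(y \right)} \cos{\left(y \right)}]:  6 A B^{2} = -24
Solving: A = -1, B = -2.
Check against the point condition:
  u(0, 0) = -1  ⟹  A = -1  ✓
Hence u(x, y) = - e^{x + y} - 2 \sin{\left(y \right)}.

Answer: u(x, y) = - e^{x + y} - 2 \sin{\left(y \right)}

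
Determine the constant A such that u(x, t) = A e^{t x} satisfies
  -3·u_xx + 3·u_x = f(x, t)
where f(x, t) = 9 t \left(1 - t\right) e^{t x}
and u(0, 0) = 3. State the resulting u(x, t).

Substitute the ansatz u = A e^{t x} into the left-hand side.
Derivatives of the ansatz:
  u_xx = A t^{2} e^{t x}
  u_x = A t e^{t x}
Term by term:
  -3·u_xx = - 3 A t^{2} e^{t x}
  3·u_x = 3 A t e^{t x}
So the left-hand side equals
  - 3 A t^{2} e^{t x} + 3 A t e^{t x}
This must equal f(x, t) identically; expanded, f = - 9 t^{2} e^{t x} + 9 t e^{t x}.
Matching coefficients of the independent functions:
  [t e^{t x}]:  3 A = 9
  [t^{2} e^{t x}]:  - 3 A = -9
Solving: A = 3.
Check against the point condition:
  u(0, 0) = 3  ⟹  A = 3  ✓
Hence u(x, t) = 3 e^{t x}.

Answer: u(x, t) = 3 e^{t x}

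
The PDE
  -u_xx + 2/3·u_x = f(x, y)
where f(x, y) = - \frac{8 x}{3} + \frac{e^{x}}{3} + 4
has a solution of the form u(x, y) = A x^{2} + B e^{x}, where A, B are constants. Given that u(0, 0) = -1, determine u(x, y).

Answer: u(x, y) = - 2 x^{2} - e^{x}

Derivation:
Substitute the ansatz u = A x^{2} + B e^{x} into the left-hand side.
Derivatives of the ansatz:
  u_xx = 2 A + B e^{x}
  u_x = 2 A x + B e^{x}
Term by term:
  -u_xx = - 2 A - B e^{x}
  2/3·u_x = \frac{4 A x}{3} + \frac{2 B e^{x}}{3}
So the left-hand side equals
  \frac{4 A x}{3} - 2 A - \frac{B e^{x}}{3}
This must equal f(x, y) = - \frac{8 x}{3} + \frac{e^{x}}{3} + 4 identically.
Matching coefficients of the independent functions:
  [constant term]:  - 2 A = 4
  [x]:  \frac{4 A}{3} = - \frac{8}{3}
  [e^{x}]:  - \frac{B}{3} = \frac{1}{3}
Solving: A = -2, B = -1.
Check against the point condition:
  u(0, 0) = -1  ⟹  B = -1  ✓
Hence u(x, y) = - 2 x^{2} - e^{x}.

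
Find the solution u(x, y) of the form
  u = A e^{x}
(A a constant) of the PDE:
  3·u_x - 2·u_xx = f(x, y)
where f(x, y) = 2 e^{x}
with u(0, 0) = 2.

Answer: u(x, y) = 2 e^{x}

Derivation:
Substitute the ansatz u = A e^{x} into the left-hand side.
Derivatives of the ansatz:
  u_x = A e^{x}
  u_xx = A e^{x}
Term by term:
  3·u_x = 3 A e^{x}
  -2·u_xx = - 2 A e^{x}
So the left-hand side equals
  A e^{x}
This must equal f(x, y) = 2 e^{x} identically.
Matching coefficients of the independent functions:
  [e^{x}]:  A = 2
Solving: A = 2.
Check against the point condition:
  u(0, 0) = 2  ⟹  A = 2  ✓
Hence u(x, y) = 2 e^{x}.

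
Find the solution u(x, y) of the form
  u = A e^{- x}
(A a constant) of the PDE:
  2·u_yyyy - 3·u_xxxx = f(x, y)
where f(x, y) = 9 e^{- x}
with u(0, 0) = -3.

Substitute the ansatz u = A e^{- x} into the left-hand side.
Derivatives of the ansatz:
  u_yyyy = 0
  u_xxxx = A e^{- x}
Term by term:
  2·u_yyyy = 0
  -3·u_xxxx = - 3 A e^{- x}
So the left-hand side equals
  - 3 A e^{- x}
This must equal f(x, y) = 9 e^{- x} identically.
Matching coefficients of the independent functions:
  [e^{- x}]:  - 3 A = 9
Solving: A = -3.
Check against the point condition:
  u(0, 0) = -3  ⟹  A = -3  ✓
Hence u(x, y) = - 3 e^{- x}.

Answer: u(x, y) = - 3 e^{- x}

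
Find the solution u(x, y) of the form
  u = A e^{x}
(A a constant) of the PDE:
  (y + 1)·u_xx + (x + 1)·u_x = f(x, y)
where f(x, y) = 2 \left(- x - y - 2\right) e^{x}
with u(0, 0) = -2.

Substitute the ansatz u = A e^{x} into the left-hand side.
Derivatives of the ansatz:
  u_xx = A e^{x}
  u_x = A e^{x}
Term by term:
  (y + 1)·u_xx = A y e^{x} + A e^{x}
  (x + 1)·u_x = A x e^{x} + A e^{x}
So the left-hand side equals
  A x e^{x} + A y e^{x} + 2 A e^{x}
This must equal f(x, y) identically; expanded, f = - 2 x e^{x} - 2 y e^{x} - 4 e^{x}.
Matching coefficients of the independent functions:
  [x e^{x}, y e^{x}]:  A = -2
  [e^{x}]:  2 A = -4
Solving: A = -2.
Check against the point condition:
  u(0, 0) = -2  ⟹  A = -2  ✓
Hence u(x, y) = - 2 e^{x}.

Answer: u(x, y) = - 2 e^{x}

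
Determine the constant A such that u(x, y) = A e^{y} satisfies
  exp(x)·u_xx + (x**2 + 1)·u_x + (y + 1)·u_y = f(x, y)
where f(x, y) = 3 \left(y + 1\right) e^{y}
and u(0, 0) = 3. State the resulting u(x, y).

Substitute the ansatz u = A e^{y} into the left-hand side.
Derivatives of the ansatz:
  u_xx = 0
  u_x = 0
  u_y = A e^{y}
Term by term:
  exp(x)·u_xx = 0
  (x**2 + 1)·u_x = 0
  (y + 1)·u_y = A y e^{y} + A e^{y}
So the left-hand side equals
  A y e^{y} + A e^{y}
This must equal f(x, y) identically; expanded, f = 3 y e^{y} + 3 e^{y}.
Matching coefficients of the independent functions:
  [y e^{y}, e^{y}]:  A = 3
Solving: A = 3.
Check against the point condition:
  u(0, 0) = 3  ⟹  A = 3  ✓
Hence u(x, y) = 3 e^{y}.

Answer: u(x, y) = 3 e^{y}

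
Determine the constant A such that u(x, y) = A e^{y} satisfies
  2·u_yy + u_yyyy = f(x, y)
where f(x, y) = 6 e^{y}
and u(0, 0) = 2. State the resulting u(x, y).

Substitute the ansatz u = A e^{y} into the left-hand side.
Derivatives of the ansatz:
  u_yy = A e^{y}
  u_yyyy = A e^{y}
Term by term:
  2·u_yy = 2 A e^{y}
  u_yyyy = A e^{y}
So the left-hand side equals
  3 A e^{y}
This must equal f(x, y) = 6 e^{y} identically.
Matching coefficients of the independent functions:
  [e^{y}]:  3 A = 6
Solving: A = 2.
Check against the point condition:
  u(0, 0) = 2  ⟹  A = 2  ✓
Hence u(x, y) = 2 e^{y}.

Answer: u(x, y) = 2 e^{y}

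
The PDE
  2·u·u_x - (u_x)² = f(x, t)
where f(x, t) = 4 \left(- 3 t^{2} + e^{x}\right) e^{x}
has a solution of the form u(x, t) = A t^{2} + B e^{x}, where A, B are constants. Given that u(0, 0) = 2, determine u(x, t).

Substitute the ansatz u = A t^{2} + B e^{x} into the left-hand side.
Derivatives of the ansatz:
  u_x = B e^{x}
Term by term:
  2·u·u_x = 2 A B t^{2} e^{x} + 2 B^{2} e^{2 x}
  -(u_x)² = - B^{2} e^{2 x}
So the left-hand side equals
  2 A B t^{2} e^{x} + B^{2} e^{2 x}
This must equal f(x, t) identically; expanded, f = - 12 t^{2} e^{x} + 4 e^{2 x}.
Matching coefficients of the independent functions:
  [t^{2} e^{x}]:  2 A B = -12
  [e^{2 x}]:  B^{2} = 4
These equations allow (A, B) = (-3, 2) or (3, -2).
Impose the point condition(s):
  u(0, 0) = 2  ⟹  B = 2
Only A = -3, B = 2 satisfies everything.
Hence u(x, t) = - 3 t^{2} + 2 e^{x}.

Answer: u(x, t) = - 3 t^{2} + 2 e^{x}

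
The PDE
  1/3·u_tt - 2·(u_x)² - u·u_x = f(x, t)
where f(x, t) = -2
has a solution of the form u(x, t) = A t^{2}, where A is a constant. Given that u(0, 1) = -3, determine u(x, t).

Substitute the ansatz u = A t^{2} into the left-hand side.
Derivatives of the ansatz:
  u_tt = 2 A
  u_x = 0
Term by term:
  1/3·u_tt = \frac{2 A}{3}
  -2·(u_x)² = 0
  -u·u_x = 0
So the left-hand side equals
  \frac{2 A}{3}
This must equal f(x, t) = -2 identically.
Matching coefficients of the independent functions:
  [constant term]:  \frac{2 A}{3} = -2
Solving: A = -3.
Check against the point condition:
  u(0, 1) = -3  ⟹  A = -3  ✓
Hence u(x, t) = - 3 t^{2}.

Answer: u(x, t) = - 3 t^{2}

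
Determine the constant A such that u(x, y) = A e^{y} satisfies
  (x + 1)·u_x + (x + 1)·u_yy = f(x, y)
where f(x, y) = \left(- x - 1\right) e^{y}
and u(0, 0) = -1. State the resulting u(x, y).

Answer: u(x, y) = - e^{y}

Derivation:
Substitute the ansatz u = A e^{y} into the left-hand side.
Derivatives of the ansatz:
  u_x = 0
  u_yy = A e^{y}
Term by term:
  (x + 1)·u_x = 0
  (x + 1)·u_yy = A x e^{y} + A e^{y}
So the left-hand side equals
  A x e^{y} + A e^{y}
This must equal f(x, y) identically; expanded, f = - x e^{y} - e^{y}.
Matching coefficients of the independent functions:
  [x e^{y}, e^{y}]:  A = -1
Solving: A = -1.
Check against the point condition:
  u(0, 0) = -1  ⟹  A = -1  ✓
Hence u(x, y) = - e^{y}.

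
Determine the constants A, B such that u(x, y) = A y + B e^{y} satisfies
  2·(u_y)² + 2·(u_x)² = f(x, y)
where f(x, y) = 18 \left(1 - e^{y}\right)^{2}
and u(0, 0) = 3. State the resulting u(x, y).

Substitute the ansatz u = A y + B e^{y} into the left-hand side.
Derivatives of the ansatz:
  u_y = A + B e^{y}
  u_x = 0
Term by term:
  2·(u_y)² = 2 A^{2} + 4 A B e^{y} + 2 B^{2} e^{2 y}
  2·(u_x)² = 0
So the left-hand side equals
  2 A^{2} + 4 A B e^{y} + 2 B^{2} e^{2 y}
This must equal f(x, y) identically; expanded, f = 18 e^{2 y} - 36 e^{y} + 18.
Matching coefficients of the independent functions:
  [constant term]:  2 A^{2} = 18
  [e^{y}]:  4 A B = -36
  [e^{2 y}]:  2 B^{2} = 18
These equations allow (A, B) = (-3, 3) or (3, -3).
Impose the point condition(s):
  u(0, 0) = 3  ⟹  B = 3
Only A = -3, B = 3 satisfies everything.
Hence u(x, y) = - 3 y + 3 e^{y}.

Answer: u(x, y) = - 3 y + 3 e^{y}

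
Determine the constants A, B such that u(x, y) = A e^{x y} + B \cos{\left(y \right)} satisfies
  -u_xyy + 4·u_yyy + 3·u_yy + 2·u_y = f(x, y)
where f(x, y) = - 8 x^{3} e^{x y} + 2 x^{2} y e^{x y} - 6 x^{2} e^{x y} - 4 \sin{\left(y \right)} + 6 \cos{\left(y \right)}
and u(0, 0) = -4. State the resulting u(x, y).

Substitute the ansatz u = A e^{x y} + B \cos{\left(y \right)} into the left-hand side.
Derivatives of the ansatz:
  u_xyy = A x^{2} y e^{x y} + 2 A x e^{x y}
  u_yyy = A x^{3} e^{x y} + B \sin{\left(y \right)}
  u_yy = A x^{2} e^{x y} - B \cos{\left(y \right)}
  u_y = A x e^{x y} - B \sin{\left(y \right)}
Term by term:
  -u_xyy = - A x^{2} y e^{x y} - 2 A x e^{x y}
  4·u_yyy = 4 A x^{3} e^{x y} + 4 B \sin{\left(y \right)}
  3·u_yy = 3 A x^{2} e^{x y} - 3 B \cos{\left(y \right)}
  2·u_y = 2 A x e^{x y} - 2 B \sin{\left(y \right)}
So the left-hand side equals
  4 A x^{3} e^{x y} - A x^{2} y e^{x y} + 3 A x^{2} e^{x y} + 2 B \sin{\left(y \right)} - 3 B \cos{\left(y \right)}
This must equal f(x, y) = - 8 x^{3} e^{x y} + 2 x^{2} y e^{x y} - 6 x^{2} e^{x y} - 4 \sin{\left(y \right)} + 6 \cos{\left(y \right)} identically.
Matching coefficients of the independent functions:
  [x^{2} e^{x y}]:  3 A = -6
  [x^{3} e^{x y}]:  4 A = -8
  [x^{2} y e^{x y}]:  - A = 2
  [\sin{\left(y \right)}]:  2 B = -4
  [\cos{\left(y \right)}]:  - 3 B = 6
Solving: A = -2, B = -2.
Check against the point condition:
  u(0, 0) = -4  ⟹  A + B = -4  ✓
Hence u(x, y) = - 2 e^{x y} - 2 \cos{\left(y \right)}.

Answer: u(x, y) = - 2 e^{x y} - 2 \cos{\left(y \right)}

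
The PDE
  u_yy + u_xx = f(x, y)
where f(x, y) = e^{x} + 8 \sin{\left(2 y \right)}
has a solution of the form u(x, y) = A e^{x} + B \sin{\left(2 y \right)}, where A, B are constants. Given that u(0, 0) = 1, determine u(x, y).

Substitute the ansatz u = A e^{x} + B \sin{\left(2 y \right)} into the left-hand side.
Derivatives of the ansatz:
  u_yy = - 4 B \sin{\left(2 y \right)}
  u_xx = A e^{x}
Term by term:
  u_yy = - 4 B \sin{\left(2 y \right)}
  u_xx = A e^{x}
So the left-hand side equals
  A e^{x} - 4 B \sin{\left(2 y \right)}
This must equal f(x, y) = e^{x} + 8 \sin{\left(2 y \right)} identically.
Matching coefficients of the independent functions:
  [e^{x}]:  A = 1
  [\sin{\left(2 y \right)}]:  - 4 B = 8
Solving: A = 1, B = -2.
Check against the point condition:
  u(0, 0) = 1  ⟹  A = 1  ✓
Hence u(x, y) = e^{x} - 2 \sin{\left(2 y \right)}.

Answer: u(x, y) = e^{x} - 2 \sin{\left(2 y \right)}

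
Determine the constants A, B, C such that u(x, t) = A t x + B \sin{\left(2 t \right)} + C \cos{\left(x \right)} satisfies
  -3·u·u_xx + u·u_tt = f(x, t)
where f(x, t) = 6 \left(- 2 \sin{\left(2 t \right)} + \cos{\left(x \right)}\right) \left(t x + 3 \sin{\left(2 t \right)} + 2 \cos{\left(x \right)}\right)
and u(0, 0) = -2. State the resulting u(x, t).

Substitute the ansatz u = A t x + B \sin{\left(2 t \right)} + C \cos{\left(x \right)} into the left-hand side.
Derivatives of the ansatz:
  u_xx = - C \cos{\left(x \right)}
  u_tt = - 4 B \sin{\left(2 t \right)}
Term by term:
  -3·u·u_xx = 3 A C t x \cos{\left(x \right)} + 3 B C \sin{\left(2 t \right)} \cos{\left(x \right)} + 3 C^{2} \cos^{2}{\left(x \right)}
  u·u_tt = - 4 A B t x \sin{\left(2 t \right)} - 4 B^{2} \sin^{2}{\left(2 t \right)} - 4 B C \sin{\left(2 t \right)} \cos{\left(x \right)}
So the left-hand side equals
  - 4 A B t x \sin{\left(2 t \right)} + 3 A C t x \cos{\left(x \right)} - 4 B^{2} \sin^{2}{\left(2 t \right)} - B C \sin{\left(2 t \right)} \cos{\left(x \right)} + 3 C^{2} \cos^{2}{\left(x \right)}
This must equal f(x, t) identically; expanded, f = - 12 t x \sin{\left(2 t \right)} + 6 t x \cos{\left(x \right)} - 36 \sin^{2}{\left(2 t \right)} - 6 \sin{\left(2 t \right)} \cos{\left(x \right)} + 12 \cos^{2}{\left(x \right)}.
Matching coefficients of the independent functions:
  [\sin{\left(2 t \right)} \cos{\left(x \right)}]:  - B C = -6
  [t x \sin{\left(2 t \right)}]:  - 4 A B = -12
  [t x \cos{\left(x \right)}]:  3 A C = 6
  [\sin^{2}{\left(2 t \right)}]:  - 4 B^{2} = -36
  [\cos^{2}{\left(x \right)}]:  3 C^{2} = 12
These equations allow (A, B, C) = (-1, -3, -2) or (1, 3, 2).
Impose the point condition(s):
  u(0, 0) = -2  ⟹  C = -2
Only A = -1, B = -3, C = -2 satisfies everything.
Hence u(x, t) = - t x - 3 \sin{\left(2 t \right)} - 2 \cos{\left(x \right)}.

Answer: u(x, t) = - t x - 3 \sin{\left(2 t \right)} - 2 \cos{\left(x \right)}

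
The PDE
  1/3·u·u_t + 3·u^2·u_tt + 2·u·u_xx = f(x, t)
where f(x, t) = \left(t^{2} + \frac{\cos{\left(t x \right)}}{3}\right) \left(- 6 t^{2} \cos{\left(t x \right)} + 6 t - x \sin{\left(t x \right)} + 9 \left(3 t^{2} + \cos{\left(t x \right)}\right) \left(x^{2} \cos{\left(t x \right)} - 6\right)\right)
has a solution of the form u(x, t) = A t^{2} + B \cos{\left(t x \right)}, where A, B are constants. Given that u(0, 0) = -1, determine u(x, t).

Substitute the ansatz u = A t^{2} + B \cos{\left(t x \right)} into the left-hand side.
Derivatives of the ansatz:
  u_t = 2 A t - B x \sin{\left(t x \right)}
  u_tt = 2 A - B x^{2} \cos{\left(t x \right)}
  u_xx = - B t^{2} \cos{\left(t x \right)}
Term by term:
  1/3·u·u_t = \frac{2 A^{2} t^{3}}{3} - \frac{A B t^{2} x \sin{\left(t x \right)}}{3} + \frac{2 A B t \cos{\left(t x \right)}}{3} - \frac{B^{2} x \sin{\left(t x \right)} \cos{\left(t x \right)}}{3}
  3·u^2·u_tt = 6 A^{3} t^{4} - 3 A^{2} B t^{4} x^{2} \cos{\left(t x \right)} + 12 A^{2} B t^{2} \cos{\left(t x \right)} - 6 A B^{2} t^{2} x^{2} \cos^{2}{\left(t x \right)} + 6 A B^{2} \cos^{2}{\left(t x \right)} - 3 B^{3} x^{2} \cos^{3}{\left(t x \right)}
  2·u·u_xx = - 2 A B t^{4} \cos{\left(t x \right)} - 2 B^{2} t^{2} \cos^{2}{\left(t x \right)}
So the left-hand side equals
  6 A^{3} t^{4} - 3 A^{2} B t^{4} x^{2} \cos{\left(t x \right)} + 12 A^{2} B t^{2} \cos{\left(t x \right)} + \frac{2 A^{2} t^{3}}{3} - 6 A B^{2} t^{2} x^{2} \cos^{2}{\left(t x \right)} + 6 A B^{2} \cos^{2}{\left(t x \right)} - 2 A B t^{4} \cos{\left(t x \right)} - \frac{A B t^{2} x \sin{\left(t x \right)}}{3} + \frac{2 A B t \cos{\left(t x \right)}}{3} - 3 B^{3} x^{2} \cos^{3}{\left(t x \right)} - 2 B^{2} t^{2} \cos^{2}{\left(t x \right)} - \frac{B^{2} x \sin{\left(t x \right)} \cos{\left(t x \right)}}{3}
This must equal f(x, t) identically; expanded, f = 27 t^{4} x^{2} \cos{\left(t x \right)} - 6 t^{4} \cos{\left(t x \right)} - 162 t^{4} + 6 t^{3} + 18 t^{2} x^{2} \cos^{2}{\left(t x \right)} - t^{2} x \sin{\left(t x \right)} - 2 t^{2} \cos^{2}{\left(t x \right)} - 108 t^{2} \cos{\left(t x \right)} + 2 t \cos{\left(t x \right)} + 3 x^{2} \cos^{3}{\left(t x \right)} - \frac{x \sin{\left(t x \right)} \cos{\left(t x \right)}}{3} - 18 \cos^{2}{\left(t x \right)}.
Matching coefficients of the independent functions:
  [t^{3}]:  \frac{2 A^{2}}{3} = 6
  [t^{4}]:  6 A^{3} = -162
  [t \cos{\left(t x \right)}]:  \frac{2 A B}{3} = 2
  [t^{2} \cos{\left(t x \right)}]:  12 A^{2} B = -108
  [t^{2} \cos^{2}{\left(t x \right)}]:  - 2 B^{2} = -2
  [t^{4} \cos{\left(t x \right)}]:  - 2 A B = -6
  [x^{2} \cos^{3}{\left(t x \right)}]:  - 3 B^{3} = 3
  [t^{2} x \sin{\left(t x \right)}]:  - \frac{A B}{3} = -1
  [t^{2} x^{2} \cos^{2}{\left(t x \right)}]:  - 6 A B^{2} = 18
  [t^{4} x^{2} \cos{\left(t x \right)}]:  - 3 A^{2} B = 27
  [x \sin{\left(t x \right)} \cos{\left(t x \right)}]:  - \frac{B^{2}}{3} = - \frac{1}{3}
  [\cos^{2}{\left(t x \right)}]:  6 A B^{2} = -18
Solving: A = -3, B = -1.
Check against the point condition:
  u(0, 0) = -1  ⟹  B = -1  ✓
Hence u(x, t) = - 3 t^{2} - \cos{\left(t x \right)}.

Answer: u(x, t) = - 3 t^{2} - \cos{\left(t x \right)}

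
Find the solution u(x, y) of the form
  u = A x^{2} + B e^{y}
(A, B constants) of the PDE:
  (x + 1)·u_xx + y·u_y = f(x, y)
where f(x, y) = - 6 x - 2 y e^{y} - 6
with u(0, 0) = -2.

Answer: u(x, y) = - 3 x^{2} - 2 e^{y}

Derivation:
Substitute the ansatz u = A x^{2} + B e^{y} into the left-hand side.
Derivatives of the ansatz:
  u_xx = 2 A
  u_y = B e^{y}
Term by term:
  (x + 1)·u_xx = 2 A x + 2 A
  y·u_y = B y e^{y}
So the left-hand side equals
  2 A x + 2 A + B y e^{y}
This must equal f(x, y) = - 6 x - 2 y e^{y} - 6 identically.
Matching coefficients of the independent functions:
  [constant term, x]:  2 A = -6
  [y e^{y}]:  B = -2
Solving: A = -3, B = -2.
Check against the point condition:
  u(0, 0) = -2  ⟹  B = -2  ✓
Hence u(x, y) = - 3 x^{2} - 2 e^{y}.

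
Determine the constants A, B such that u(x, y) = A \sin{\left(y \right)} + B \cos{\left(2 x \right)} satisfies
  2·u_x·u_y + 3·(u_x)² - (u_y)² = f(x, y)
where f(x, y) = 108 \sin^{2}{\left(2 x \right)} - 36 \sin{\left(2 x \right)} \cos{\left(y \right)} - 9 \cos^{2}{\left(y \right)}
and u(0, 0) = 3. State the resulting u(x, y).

Substitute the ansatz u = A \sin{\left(y \right)} + B \cos{\left(2 x \right)} into the left-hand side.
Derivatives of the ansatz:
  u_x = - 2 B \sin{\left(2 x \right)}
  u_y = A \cos{\left(y \right)}
Term by term:
  2·u_x·u_y = - 4 A B \sin{\left(2 x \right)} \cos{\left(y \right)}
  3·(u_x)² = 12 B^{2} \sin^{2}{\left(2 x \right)}
  -(u_y)² = - A^{2} \cos^{2}{\left(y \right)}
So the left-hand side equals
  - A^{2} \cos^{2}{\left(y \right)} - 4 A B \sin{\left(2 x \right)} \cos{\left(y \right)} + 12 B^{2} \sin^{2}{\left(2 x \right)}
This must equal f(x, y) = 108 \sin^{2}{\left(2 x \right)} - 36 \sin{\left(2 x \right)} \cos{\left(y \right)} - 9 \cos^{2}{\left(y \right)} identically.
Matching coefficients of the independent functions:
  [\sin{\left(2 x \right)} \cos{\left(y \right)}]:  - 4 A B = -36
  [\sin^{2}{\left(2 x \right)}]:  12 B^{2} = 108
  [\cos^{2}{\left(y \right)}]:  - A^{2} = -9
These equations allow (A, B) = (-3, -3) or (3, 3).
Impose the point condition(s):
  u(0, 0) = 3  ⟹  B = 3
Only A = 3, B = 3 satisfies everything.
Hence u(x, y) = 3 \sin{\left(y \right)} + 3 \cos{\left(2 x \right)}.

Answer: u(x, y) = 3 \sin{\left(y \right)} + 3 \cos{\left(2 x \right)}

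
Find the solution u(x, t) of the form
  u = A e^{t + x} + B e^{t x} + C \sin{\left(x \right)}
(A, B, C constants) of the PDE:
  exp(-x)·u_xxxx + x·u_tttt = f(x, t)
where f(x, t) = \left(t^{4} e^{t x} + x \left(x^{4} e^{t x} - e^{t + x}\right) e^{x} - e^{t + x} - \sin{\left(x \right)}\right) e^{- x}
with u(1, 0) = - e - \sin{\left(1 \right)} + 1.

Substitute the ansatz u = A e^{t + x} + B e^{t x} + C \sin{\left(x \right)} into the left-hand side.
Derivatives of the ansatz:
  u_xxxx = A e^{t} e^{x} + B t^{4} e^{t x} + C \sin{\left(x \right)}
  u_tttt = A e^{t} e^{x} + B x^{4} e^{t x}
Term by term:
  exp(-x)·u_xxxx = A e^{t} + B t^{4} e^{- x} e^{t x} + C e^{- x} \sin{\left(x \right)}
  x·u_tttt = A x e^{t} e^{x} + B x^{5} e^{t x}
So the left-hand side equals
  A x e^{t} e^{x} + A e^{t} + B t^{4} e^{- x} e^{t x} + B x^{5} e^{t x} + C e^{- x} \sin{\left(x \right)}
This must equal f(x, t) identically; expanded, f = t^{4} e^{- x} e^{t x} + x^{5} e^{t x} - x e^{t} e^{x} - e^{t} - e^{- x} \sin{\left(x \right)}.
Matching coefficients of the independent functions:
  [x^{5} e^{t x}, t^{4} e^{- x} e^{t x}]:  B = 1
  [e^{- x} \sin{\left(x \right)}]:  C = -1
  [x e^{t} e^{x}, e^{t}]:  A = -1
Solving: A = -1, B = 1, C = -1.
Check against the point condition:
  u(1, 0) = - e - \sin{\left(1 \right)} + 1  ⟹  e A + B + C \sin{\left(1 \right)} = - e - \sin{\left(1 \right)} + 1  ✓
Hence u(x, t) = e^{t x} - e^{t + x} - \sin{\left(x \right)}.

Answer: u(x, t) = e^{t x} - e^{t + x} - \sin{\left(x \right)}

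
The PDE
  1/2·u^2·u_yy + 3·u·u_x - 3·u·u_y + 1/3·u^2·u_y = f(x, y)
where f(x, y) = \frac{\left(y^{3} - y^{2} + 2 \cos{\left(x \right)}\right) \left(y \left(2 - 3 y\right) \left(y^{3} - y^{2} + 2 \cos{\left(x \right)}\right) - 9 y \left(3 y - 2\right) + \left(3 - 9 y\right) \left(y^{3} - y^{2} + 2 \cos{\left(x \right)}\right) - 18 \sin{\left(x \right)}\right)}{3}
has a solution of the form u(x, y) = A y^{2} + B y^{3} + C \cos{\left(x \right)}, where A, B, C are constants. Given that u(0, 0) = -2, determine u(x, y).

Substitute the ansatz u = A y^{2} + B y^{3} + C \cos{\left(x \right)} into the left-hand side.
Derivatives of the ansatz:
  u_yy = 2 A + 6 B y
  u_x = - C \sin{\left(x \right)}
  u_y = 2 A y + 3 B y^{2}
Term by term:
  1/2·u^2·u_yy = A^{3} y^{4} + 5 A^{2} B y^{5} + 2 A^{2} C y^{2} \cos{\left(x \right)} + 7 A B^{2} y^{6} + 8 A B C y^{3} \cos{\left(x \right)} + A C^{2} \cos^{2}{\left(x \right)} + 3 B^{3} y^{7} + 6 B^{2} C y^{4} \cos{\left(x \right)} + 3 B C^{2} y \cos^{2}{\left(x \right)}
  3·u·u_x = - 3 A C y^{2} \sin{\left(x \right)} - 3 B C y^{3} \sin{\left(x \right)} - 3 C^{2} \sin{\left(x \right)} \cos{\left(x \right)}
  -3·u·u_y = - 6 A^{2} y^{3} - 15 A B y^{4} - 6 A C y \cos{\left(x \right)} - 9 B^{2} y^{5} - 9 B C y^{2} \cos{\left(x \right)}
  1/3·u^2·u_y = \frac{2 A^{3} y^{5}}{3} + \frac{7 A^{2} B y^{6}}{3} + \frac{4 A^{2} C y^{3} \cos{\left(x \right)}}{3} + \frac{8 A B^{2} y^{7}}{3} + \frac{10 A B C y^{4} \cos{\left(x \right)}}{3} + \frac{2 A C^{2} y \cos^{2}{\left(x \right)}}{3} + B^{3} y^{8} + 2 B^{2} C y^{5} \cos{\left(x \right)} + B C^{2} y^{2} \cos^{2}{\left(x \right)}
Sum these and collect like terms in the independent variables.
This must equal f(x, y) identically; expanded, f = - y^{8} - \frac{y^{7}}{3} + \frac{14 y^{6}}{3} - 4 y^{5} \cos{\left(x \right)} - \frac{40 y^{5}}{3} - \frac{16 y^{4} \cos{\left(x \right)}}{3} + 16 y^{4} - 6 y^{3} \sin{\left(x \right)} + \frac{40 y^{3} \cos{\left(x \right)}}{3} - 6 y^{3} + 6 y^{2} \sin{\left(x \right)} - 4 y^{2} \cos^{2}{\left(x \right)} - 22 y^{2} \cos{\left(x \right)} - \frac{28 y \cos^{2}{\left(x \right)}}{3} + 12 y \cos{\left(x \right)} - 12 \sin{\left(x \right)} \cos{\left(x \right)} + 4 \cos^{2}{\left(x \right)}.
Matching coefficients of the independent functions:
(each divided by its leading coefficient; functions giving the same equation are listed together)
  [y^{3}]:  A^{2} - 1 = 0
  [y^{4}]:  A^{3} - 15 A B - 16 = 0
  [y^{5}]:  A^{3} + \frac{15 A^{2} B}{2} - \frac{27 B^{2}}{2} + 20 = 0
  [y^{6}]:  A^{2} B + 3 A B^{2} - 2 = 0
  [y^{7}]:  A B^{2} + \frac{9 B^{3}}{8} + \frac{1}{8} = 0
  [y^{8}]:  B^{3} + 1 = 0
  [y \cos{\left(x \right)}, y^{2} \sin{\left(x \right)}]:  A C + 2 = 0
  [y \cos^{2}{\left(x \right)}]:  A C^{2} + \frac{9 B C^{2}}{2} + 14 = 0
  [y^{2} \cos{\left(x \right)}]:  A^{2} C - \frac{9 B C}{2} + 11 = 0
  [y^{2} \cos^{2}{\left(x \right)}]:  B C^{2} + 4 = 0
  [y^{3} \sin{\left(x \right)}]:  B C - 2 = 0
  [y^{3} \cos{\left(x \right)}]:  A^{2} C + 6 A B C - 10 = 0
  [y^{4} \cos{\left(x \right)}]:  A B C + \frac{9 B^{2} C}{5} + \frac{8}{5} = 0
  [y^{5} \cos{\left(x \right)}]:  B^{2} C + 2 = 0
  [\sin{\left(x \right)} \cos{\left(x \right)}]:  C^{2} - 4 = 0
  [\cos^{2}{\left(x \right)}]:  A C^{2} - 4 = 0
Solving: A = 1, B = -1, C = -2.
Check against the point condition:
  u(0, 0) = -2  ⟹  C = -2  ✓
Hence u(x, y) = - y^{3} + y^{2} - 2 \cos{\left(x \right)}.

Answer: u(x, y) = - y^{3} + y^{2} - 2 \cos{\left(x \right)}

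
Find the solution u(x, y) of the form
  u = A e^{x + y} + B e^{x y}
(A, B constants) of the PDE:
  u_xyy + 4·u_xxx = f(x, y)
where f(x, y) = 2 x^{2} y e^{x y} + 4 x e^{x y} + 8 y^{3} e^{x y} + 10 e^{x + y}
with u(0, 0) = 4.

Substitute the ansatz u = A e^{x + y} + B e^{x y} into the left-hand side.
Derivatives of the ansatz:
  u_xyy = A e^{x} e^{y} + B x^{2} y e^{x y} + 2 B x e^{x y}
  u_xxx = A e^{x} e^{y} + B y^{3} e^{x y}
Term by term:
  u_xyy = A e^{x} e^{y} + B x^{2} y e^{x y} + 2 B x e^{x y}
  4·u_xxx = 4 A e^{x} e^{y} + 4 B y^{3} e^{x y}
So the left-hand side equals
  5 A e^{x} e^{y} + B x^{2} y e^{x y} + 2 B x e^{x y} + 4 B y^{3} e^{x y}
This must equal f(x, y) identically; expanded, f = 2 x^{2} y e^{x y} + 4 x e^{x y} + 8 y^{3} e^{x y} + 10 e^{x} e^{y}.
Matching coefficients of the independent functions:
  [x e^{x y}]:  2 B = 4
  [y^{3} e^{x y}]:  4 B = 8
  [e^{x} e^{y}]:  5 A = 10
  [x^{2} y e^{x y}]:  B = 2
Solving: A = 2, B = 2.
Check against the point condition:
  u(0, 0) = 4  ⟹  A + B = 4  ✓
Hence u(x, y) = 2 e^{x y} + 2 e^{x + y}.

Answer: u(x, y) = 2 e^{x y} + 2 e^{x + y}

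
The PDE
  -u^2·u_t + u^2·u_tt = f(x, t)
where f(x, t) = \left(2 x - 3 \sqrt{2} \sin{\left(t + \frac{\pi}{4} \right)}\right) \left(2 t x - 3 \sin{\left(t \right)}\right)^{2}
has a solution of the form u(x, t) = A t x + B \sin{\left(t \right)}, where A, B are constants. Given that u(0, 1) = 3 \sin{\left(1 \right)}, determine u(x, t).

Answer: u(x, t) = - 2 t x + 3 \sin{\left(t \right)}

Derivation:
Substitute the ansatz u = A t x + B \sin{\left(t \right)} into the left-hand side.
Derivatives of the ansatz:
  u_t = A x + B \cos{\left(t \right)}
  u_tt = - B \sin{\left(t \right)}
Term by term:
  -u^2·u_t = - A^{3} t^{2} x^{3} - A^{2} B t^{2} x^{2} \cos{\left(t \right)} - 2 A^{2} B t x^{2} \sin{\left(t \right)} - 2 A B^{2} t x \sin{\left(t \right)} \cos{\left(t \right)} - A B^{2} x \sin^{2}{\left(t \right)} - B^{3} \sin^{2}{\left(t \right)} \cos{\left(t \right)}
  u^2·u_tt = - A^{2} B t^{2} x^{2} \sin{\left(t \right)} - 2 A B^{2} t x \sin^{2}{\left(t \right)} - B^{3} \sin^{3}{\left(t \right)}
So the left-hand side equals
  - A^{3} t^{2} x^{3} - A^{2} B t^{2} x^{2} \sin{\left(t \right)} - A^{2} B t^{2} x^{2} \cos{\left(t \right)} - 2 A^{2} B t x^{2} \sin{\left(t \right)} - 2 A B^{2} t x \sin^{2}{\left(t \right)} - 2 A B^{2} t x \sin{\left(t \right)} \cos{\left(t \right)} - A B^{2} x \sin^{2}{\left(t \right)} - B^{3} \sin^{3}{\left(t \right)} - B^{3} \sin^{2}{\left(t \right)} \cos{\left(t \right)}
This must equal f(x, t) identically; expanded, f = 8 t^{2} x^{3} - 12 t^{2} x^{2} \sin{\left(t \right)} - 12 t^{2} x^{2} \cos{\left(t \right)} - 24 t x^{2} \sin{\left(t \right)} + 36 t x \sin^{2}{\left(t \right)} + 36 t x \sin{\left(t \right)} \cos{\left(t \right)} + 18 x \sin^{2}{\left(t \right)} - 27 \sin^{3}{\left(t \right)} - 27 \sin^{2}{\left(t \right)} \cos{\left(t \right)}.
Matching coefficients of the independent functions:
  [t^{2} x^{3}]:  - A^{3} = 8
  [x \sin^{2}{\left(t \right)}]:  - A B^{2} = 18
  [\sin^{2}{\left(t \right)} \cos{\left(t \right)}, \sin^{3}{\left(t \right)}]:  - B^{3} = -27
  [t x \sin^{2}{\left(t \right)}, t x \sin{\left(t \right)} \cos{\left(t \right)}]:  - 2 A B^{2} = 36
  [t x^{2} \sin{\left(t \right)}]:  - 2 A^{2} B = -24
  [t^{2} x^{2} \sin{\left(t \right)}, t^{2} x^{2} \cos{\left(t \right)}]:  - A^{2} B = -12
Solving: A = -2, B = 3.
Check against the point condition:
  u(0, 1) = 3 \sin{\left(1 \right)}  ⟹  B \sin{\left(1 \right)} = 3 \sin{\left(1 \right)}  ✓
Hence u(x, t) = - 2 t x + 3 \sin{\left(t \right)}.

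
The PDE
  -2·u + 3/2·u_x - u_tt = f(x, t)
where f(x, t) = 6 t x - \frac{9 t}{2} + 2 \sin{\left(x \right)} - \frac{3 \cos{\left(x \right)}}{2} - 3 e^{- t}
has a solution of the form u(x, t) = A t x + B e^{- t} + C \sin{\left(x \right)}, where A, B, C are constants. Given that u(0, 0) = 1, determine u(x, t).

Substitute the ansatz u = A t x + B e^{- t} + C \sin{\left(x \right)} into the left-hand side.
Derivatives of the ansatz:
  u_x = A t + C \cos{\left(x \right)}
  u_tt = B e^{- t}
Term by term:
  -2·u = - 2 A t x - 2 B e^{- t} - 2 C \sin{\left(x \right)}
  3/2·u_x = \frac{3 A t}{2} + \frac{3 C \cos{\left(x \right)}}{2}
  -u_tt = - B e^{- t}
So the left-hand side equals
  - 2 A t x + \frac{3 A t}{2} - 3 B e^{- t} - 2 C \sin{\left(x \right)} + \frac{3 C \cos{\left(x \right)}}{2}
This must equal f(x, t) = 6 t x - \frac{9 t}{2} + 2 \sin{\left(x \right)} - \frac{3 \cos{\left(x \right)}}{2} - 3 e^{- t} identically.
Matching coefficients of the independent functions:
  [t]:  \frac{3 A}{2} = - \frac{9}{2}
  [t x]:  - 2 A = 6
  [e^{- t}]:  - 3 B = -3
  [\sin{\left(x \right)}]:  - 2 C = 2
  [\cos{\left(x \right)}]:  \frac{3 C}{2} = - \frac{3}{2}
Solving: A = -3, B = 1, C = -1.
Check against the point condition:
  u(0, 0) = 1  ⟹  B = 1  ✓
Hence u(x, t) = - 3 t x - \sin{\left(x \right)} + e^{- t}.

Answer: u(x, t) = - 3 t x - \sin{\left(x \right)} + e^{- t}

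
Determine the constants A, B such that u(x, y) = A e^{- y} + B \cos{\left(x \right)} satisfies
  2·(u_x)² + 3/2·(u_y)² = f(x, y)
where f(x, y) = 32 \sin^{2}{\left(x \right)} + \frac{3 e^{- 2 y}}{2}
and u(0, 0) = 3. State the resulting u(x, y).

Answer: u(x, y) = 4 \cos{\left(x \right)} - e^{- y}

Derivation:
Substitute the ansatz u = A e^{- y} + B \cos{\left(x \right)} into the left-hand side.
Derivatives of the ansatz:
  u_x = - B \sin{\left(x \right)}
  u_y = - A e^{- y}
Term by term:
  2·(u_x)² = 2 B^{2} \sin^{2}{\left(x \right)}
  3/2·(u_y)² = \frac{3 A^{2} e^{- 2 y}}{2}
So the left-hand side equals
  \frac{3 A^{2} e^{- 2 y}}{2} + 2 B^{2} \sin^{2}{\left(x \right)}
This must equal f(x, y) = 32 \sin^{2}{\left(x \right)} + \frac{3 e^{- 2 y}}{2} identically.
Matching coefficients of the independent functions:
  [e^{- 2 y}]:  \frac{3 A^{2}}{2} = \frac{3}{2}
  [\sin^{2}{\left(x \right)}]:  2 B^{2} = 32
These equations allow (A, B) = (-1, -4) or (-1, 4) or (1, -4) or (1, 4).
Impose the point condition(s):
  u(0, 0) = 3  ⟹  A + B = 3
Only A = -1, B = 4 satisfies everything.
Hence u(x, y) = 4 \cos{\left(x \right)} - e^{- y}.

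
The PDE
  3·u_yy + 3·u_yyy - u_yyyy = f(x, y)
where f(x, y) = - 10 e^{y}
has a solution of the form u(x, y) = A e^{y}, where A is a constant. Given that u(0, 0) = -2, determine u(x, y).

Substitute the ansatz u = A e^{y} into the left-hand side.
Derivatives of the ansatz:
  u_yy = A e^{y}
  u_yyy = A e^{y}
  u_yyyy = A e^{y}
Term by term:
  3·u_yy = 3 A e^{y}
  3·u_yyy = 3 A e^{y}
  -u_yyyy = - A e^{y}
So the left-hand side equals
  5 A e^{y}
This must equal f(x, y) = - 10 e^{y} identically.
Matching coefficients of the independent functions:
  [e^{y}]:  5 A = -10
Solving: A = -2.
Check against the point condition:
  u(0, 0) = -2  ⟹  A = -2  ✓
Hence u(x, y) = - 2 e^{y}.

Answer: u(x, y) = - 2 e^{y}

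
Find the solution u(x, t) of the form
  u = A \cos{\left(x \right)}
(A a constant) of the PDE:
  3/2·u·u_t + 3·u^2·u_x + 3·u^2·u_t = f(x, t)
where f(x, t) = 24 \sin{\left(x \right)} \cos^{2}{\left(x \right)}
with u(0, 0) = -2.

Substitute the ansatz u = A \cos{\left(x \right)} into the left-hand side.
Derivatives of the ansatz:
  u_t = 0
  u_x = - A \sin{\left(x \right)}
Term by term:
  3/2·u·u_t = 0
  3·u^2·u_x = - 3 A^{3} \sin{\left(x \right)} \cos^{2}{\left(x \right)}
  3·u^2·u_t = 0
So the left-hand side equals
  - 3 A^{3} \sin{\left(x \right)} \cos^{2}{\left(x \right)}
This must equal f(x, t) = 24 \sin{\left(x \right)} \cos^{2}{\left(x \right)} identically.
Matching coefficients of the independent functions:
  [\sin{\left(x \right)} \cos^{2}{\left(x \right)}]:  - 3 A^{3} = 24
Solving: A = -2.
Check against the point condition:
  u(0, 0) = -2  ⟹  A = -2  ✓
Hence u(x, t) = - 2 \cos{\left(x \right)}.

Answer: u(x, t) = - 2 \cos{\left(x \right)}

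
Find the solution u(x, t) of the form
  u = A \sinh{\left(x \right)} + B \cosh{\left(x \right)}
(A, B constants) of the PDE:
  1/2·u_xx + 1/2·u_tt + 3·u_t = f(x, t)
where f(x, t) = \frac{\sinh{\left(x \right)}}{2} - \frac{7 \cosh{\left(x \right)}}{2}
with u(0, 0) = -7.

Answer: u(x, t) = \sinh{\left(x \right)} - 7 \cosh{\left(x \right)}

Derivation:
Substitute the ansatz u = A \sinh{\left(x \right)} + B \cosh{\left(x \right)} into the left-hand side.
Derivatives of the ansatz:
  u_xx = A \sinh{\left(x \right)} + B \cosh{\left(x \right)}
  u_tt = 0
  u_t = 0
Term by term:
  1/2·u_xx = \frac{A \sinh{\left(x \right)}}{2} + \frac{B \cosh{\left(x \right)}}{2}
  1/2·u_tt = 0
  3·u_t = 0
So the left-hand side equals
  \frac{A \sinh{\left(x \right)}}{2} + \frac{B \cosh{\left(x \right)}}{2}
This must equal f(x, t) = \frac{\sinh{\left(x \right)}}{2} - \frac{7 \cosh{\left(x \right)}}{2} identically.
Matching coefficients of the independent functions:
  [\sinh{\left(x \right)}]:  \frac{A}{2} = \frac{1}{2}
  [\cosh{\left(x \right)}]:  \frac{B}{2} = - \frac{7}{2}
Solving: A = 1, B = -7.
Check against the point condition:
  u(0, 0) = -7  ⟹  B = -7  ✓
Hence u(x, t) = \sinh{\left(x \right)} - 7 \cosh{\left(x \right)}.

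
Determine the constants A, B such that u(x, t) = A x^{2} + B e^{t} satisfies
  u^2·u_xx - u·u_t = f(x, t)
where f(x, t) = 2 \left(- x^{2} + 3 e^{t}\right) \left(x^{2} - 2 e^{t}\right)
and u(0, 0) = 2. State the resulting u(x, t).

Substitute the ansatz u = A x^{2} + B e^{t} into the left-hand side.
Derivatives of the ansatz:
  u_xx = 2 A
  u_t = B e^{t}
Term by term:
  u^2·u_xx = 2 A^{3} x^{4} + 4 A^{2} B x^{2} e^{t} + 2 A B^{2} e^{2 t}
  -u·u_t = - A B x^{2} e^{t} - B^{2} e^{2 t}
So the left-hand side equals
  2 A^{3} x^{4} + 4 A^{2} B x^{2} e^{t} + 2 A B^{2} e^{2 t} - A B x^{2} e^{t} - B^{2} e^{2 t}
This must equal f(x, t) = 2 \left(- x^{2} + 3 e^{t}\right) \left(x^{2} - 2 e^{t}\right) identically.
Matching coefficients of the independent functions:
  [x^{4}]:  2 A^{3} = -2
  [x^{2} e^{t}]:  4 A^{2} B - A B = 10
  [e^{2 t}]:  2 A B^{2} - B^{2} = -12
Solving: A = -1, B = 2.
Check against the point condition:
  u(0, 0) = 2  ⟹  B = 2  ✓
Hence u(x, t) = - x^{2} + 2 e^{t}.

Answer: u(x, t) = - x^{2} + 2 e^{t}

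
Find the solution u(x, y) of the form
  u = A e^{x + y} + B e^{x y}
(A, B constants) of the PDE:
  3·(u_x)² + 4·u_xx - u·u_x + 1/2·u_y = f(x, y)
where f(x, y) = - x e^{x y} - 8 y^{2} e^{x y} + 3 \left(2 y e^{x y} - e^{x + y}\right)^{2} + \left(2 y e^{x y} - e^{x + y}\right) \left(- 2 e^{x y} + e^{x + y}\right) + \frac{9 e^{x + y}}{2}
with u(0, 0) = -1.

Answer: u(x, y) = - 2 e^{x y} + e^{x + y}

Derivation:
Substitute the ansatz u = A e^{x + y} + B e^{x y} into the left-hand side.
Derivatives of the ansatz:
  u_x = A e^{x} e^{y} + B y e^{x y}
  u_xx = A e^{x} e^{y} + B y^{2} e^{x y}
  u_y = A e^{x} e^{y} + B x e^{x y}
Term by term:
  3·(u_x)² = 3 A^{2} e^{2 x} e^{2 y} + 6 A B y e^{x} e^{y} e^{x y} + 3 B^{2} y^{2} e^{2 x y}
  4·u_xx = 4 A e^{x} e^{y} + 4 B y^{2} e^{x y}
  -u·u_x = - A^{2} e^{2 x} e^{2 y} - A B y e^{x} e^{y} e^{x y} - A B e^{x} e^{y} e^{x y} - B^{2} y e^{2 x y}
  1/2·u_y = \frac{A e^{x} e^{y}}{2} + \frac{B x e^{x y}}{2}
So the left-hand side equals
  2 A^{2} e^{2 x} e^{2 y} + 5 A B y e^{x} e^{y} e^{x y} - A B e^{x} e^{y} e^{x y} + \frac{9 A e^{x} e^{y}}{2} + 3 B^{2} y^{2} e^{2 x y} - B^{2} y e^{2 x y} + \frac{B x e^{x y}}{2} + 4 B y^{2} e^{x y}
This must equal f(x, y) identically; expanded, f = - x e^{x y} + 12 y^{2} e^{2 x y} - 8 y^{2} e^{x y} - 10 y e^{x} e^{y} e^{x y} - 4 y e^{2 x y} + 2 e^{2 x} e^{2 y} + 2 e^{x} e^{y} e^{x y} + \frac{9 e^{x} e^{y}}{2}.
Matching coefficients of the independent functions:
  [x e^{x y}]:  \frac{B}{2} = -1
  [y e^{2 x y}]:  - B^{2} = -4
  [y^{2} e^{x y}]:  4 B = -8
  [y^{2} e^{2 x y}]:  3 B^{2} = 12
  [e^{x} e^{y}]:  \frac{9 A}{2} = \frac{9}{2}
  [e^{2 x} e^{2 y}]:  2 A^{2} = 2
  [e^{x} e^{y} e^{x y}]:  - A B = 2
  [y e^{x} e^{y} e^{x y}]:  5 A B = -10
Solving: A = 1, B = -2.
Check against the point condition:
  u(0, 0) = -1  ⟹  A + B = -1  ✓
Hence u(x, y) = - 2 e^{x y} + e^{x + y}.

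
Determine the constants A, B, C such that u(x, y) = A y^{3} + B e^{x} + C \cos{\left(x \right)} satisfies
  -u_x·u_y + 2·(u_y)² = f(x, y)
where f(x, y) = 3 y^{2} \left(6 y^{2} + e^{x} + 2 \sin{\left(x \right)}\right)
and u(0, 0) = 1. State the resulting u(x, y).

Substitute the ansatz u = A y^{3} + B e^{x} + C \cos{\left(x \right)} into the left-hand side.
Derivatives of the ansatz:
  u_x = B e^{x} - C \sin{\left(x \right)}
  u_y = 3 A y^{2}
Term by term:
  -u_x·u_y = - 3 A B y^{2} e^{x} + 3 A C y^{2} \sin{\left(x \right)}
  2·(u_y)² = 18 A^{2} y^{4}
So the left-hand side equals
  18 A^{2} y^{4} - 3 A B y^{2} e^{x} + 3 A C y^{2} \sin{\left(x \right)}
This must equal f(x, y) identically; expanded, f = 18 y^{4} + 3 y^{2} e^{x} + 6 y^{2} \sin{\left(x \right)}.
Matching coefficients of the independent functions:
  [y^{4}]:  18 A^{2} = 18
  [y^{2} e^{x}]:  - 3 A B = 3
  [y^{2} \sin{\left(x \right)}]:  3 A C = 6
These equations allow (A, B, C) = (-1, 1, -2) or (1, -1, 2).
Impose the point condition(s):
  u(0, 0) = 1  ⟹  B + C = 1
Only A = 1, B = -1, C = 2 satisfies everything.
Hence u(x, y) = y^{3} - e^{x} + 2 \cos{\left(x \right)}.

Answer: u(x, y) = y^{3} - e^{x} + 2 \cos{\left(x \right)}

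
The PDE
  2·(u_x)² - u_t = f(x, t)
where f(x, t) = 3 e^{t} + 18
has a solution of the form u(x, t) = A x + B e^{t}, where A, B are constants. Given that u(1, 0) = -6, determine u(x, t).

Substitute the ansatz u = A x + B e^{t} into the left-hand side.
Derivatives of the ansatz:
  u_x = A
  u_t = B e^{t}
Term by term:
  2·(u_x)² = 2 A^{2}
  -u_t = - B e^{t}
So the left-hand side equals
  2 A^{2} - B e^{t}
This must equal f(x, t) = 3 e^{t} + 18 identically.
Matching coefficients of the independent functions:
  [constant term]:  2 A^{2} = 18
  [e^{t}]:  - B = 3
These equations allow (A, B) = (-3, -3) or (3, -3).
Impose the point condition(s):
  u(1, 0) = -6  ⟹  A + B = -6
Only A = -3, B = -3 satisfies everything.
Hence u(x, t) = - 3 x - 3 e^{t}.

Answer: u(x, t) = - 3 x - 3 e^{t}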